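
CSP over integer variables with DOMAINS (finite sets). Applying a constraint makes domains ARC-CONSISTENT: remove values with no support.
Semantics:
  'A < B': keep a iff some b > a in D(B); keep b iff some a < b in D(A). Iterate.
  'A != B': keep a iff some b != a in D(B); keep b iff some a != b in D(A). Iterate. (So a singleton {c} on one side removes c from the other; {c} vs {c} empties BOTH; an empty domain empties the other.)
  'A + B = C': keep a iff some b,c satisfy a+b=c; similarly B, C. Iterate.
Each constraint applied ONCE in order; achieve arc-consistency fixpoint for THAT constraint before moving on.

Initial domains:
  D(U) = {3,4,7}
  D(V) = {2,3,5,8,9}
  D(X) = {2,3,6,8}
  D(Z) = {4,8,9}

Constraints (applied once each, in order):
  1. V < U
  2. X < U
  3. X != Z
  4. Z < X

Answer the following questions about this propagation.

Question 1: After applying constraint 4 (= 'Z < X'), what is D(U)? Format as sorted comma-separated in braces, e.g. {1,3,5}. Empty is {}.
Answer: {3,4,7}

Derivation:
Constraint 1 (V < U) on D(V)={2,3,5,8,9} D(U)={3,4,7}: V {2,3,5,8,9}->{2,3,5}
Constraint 2 (X < U) on D(X)={2,3,6,8} D(U)={3,4,7}: X {2,3,6,8}->{2,3,6}
Constraint 3 (X != Z) on D(X)={2,3,6} D(Z)={4,8,9}: no change
Constraint 4 (Z < X) on D(Z)={4,8,9} D(X)={2,3,6}: Z {4,8,9}->{4}; X {2,3,6}->{6}
So after constraint 4: D(U) = {3,4,7}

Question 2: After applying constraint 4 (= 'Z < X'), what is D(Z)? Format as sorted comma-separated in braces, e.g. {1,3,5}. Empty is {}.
Constraint 1 (V < U) on D(V)={2,3,5,8,9} D(U)={3,4,7}: V {2,3,5,8,9}->{2,3,5}
Constraint 2 (X < U) on D(X)={2,3,6,8} D(U)={3,4,7}: X {2,3,6,8}->{2,3,6}
Constraint 3 (X != Z) on D(X)={2,3,6} D(Z)={4,8,9}: no change
Constraint 4 (Z < X) on D(Z)={4,8,9} D(X)={2,3,6}: Z {4,8,9}->{4}; X {2,3,6}->{6}
So after constraint 4: D(Z) = {4}

Answer: {4}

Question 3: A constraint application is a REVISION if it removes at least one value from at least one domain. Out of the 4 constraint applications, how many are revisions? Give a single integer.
Constraint 1 (V < U) on D(V)={2,3,5,8,9} D(U)={3,4,7}: V {2,3,5,8,9}->{2,3,5} => REVISION
Constraint 2 (X < U) on D(X)={2,3,6,8} D(U)={3,4,7}: X {2,3,6,8}->{2,3,6} => REVISION
Constraint 3 (X != Z) on D(X)={2,3,6} D(Z)={4,8,9}: no change => not a revision
Constraint 4 (Z < X) on D(Z)={4,8,9} D(X)={2,3,6}: Z {4,8,9}->{4}; X {2,3,6}->{6} => REVISION
Total revisions = 3

Answer: 3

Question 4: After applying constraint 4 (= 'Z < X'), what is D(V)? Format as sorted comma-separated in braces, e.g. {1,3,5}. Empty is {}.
Answer: {2,3,5}

Derivation:
Constraint 1 (V < U) on D(V)={2,3,5,8,9} D(U)={3,4,7}: V {2,3,5,8,9}->{2,3,5}
Constraint 2 (X < U) on D(X)={2,3,6,8} D(U)={3,4,7}: X {2,3,6,8}->{2,3,6}
Constraint 3 (X != Z) on D(X)={2,3,6} D(Z)={4,8,9}: no change
Constraint 4 (Z < X) on D(Z)={4,8,9} D(X)={2,3,6}: Z {4,8,9}->{4}; X {2,3,6}->{6}
So after constraint 4: D(V) = {2,3,5}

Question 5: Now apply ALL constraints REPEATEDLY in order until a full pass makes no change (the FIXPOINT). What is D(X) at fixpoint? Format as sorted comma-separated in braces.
pass 0 (initial): D(X)={2,3,6,8}
pass 1: V {2,3,5,8,9}->{2,3,5}; X {2,3,6,8}->{6}; Z {4,8,9}->{4}
pass 2: U {3,4,7}->{7}
pass 3: no change
Fixpoint after 3 passes: D(X) = {6}

Answer: {6}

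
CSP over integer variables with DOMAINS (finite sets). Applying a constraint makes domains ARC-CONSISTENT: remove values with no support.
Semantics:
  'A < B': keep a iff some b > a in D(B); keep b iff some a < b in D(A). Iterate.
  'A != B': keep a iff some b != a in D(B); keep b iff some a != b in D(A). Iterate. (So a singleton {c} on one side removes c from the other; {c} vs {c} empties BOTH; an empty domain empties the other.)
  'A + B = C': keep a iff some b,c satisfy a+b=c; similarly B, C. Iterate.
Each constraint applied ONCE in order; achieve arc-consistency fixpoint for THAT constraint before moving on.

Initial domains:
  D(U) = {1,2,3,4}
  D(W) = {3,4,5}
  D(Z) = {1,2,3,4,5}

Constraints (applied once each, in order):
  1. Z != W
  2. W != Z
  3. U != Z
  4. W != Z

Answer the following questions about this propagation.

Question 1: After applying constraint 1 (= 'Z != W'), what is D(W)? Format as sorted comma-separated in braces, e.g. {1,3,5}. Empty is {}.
Constraint 1 (Z != W) on D(Z)={1,2,3,4,5} D(W)={3,4,5}: no change
So after constraint 1: D(W) = {3,4,5}

Answer: {3,4,5}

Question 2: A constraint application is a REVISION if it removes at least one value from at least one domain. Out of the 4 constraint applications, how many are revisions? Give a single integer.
Constraint 1 (Z != W) on D(Z)={1,2,3,4,5} D(W)={3,4,5}: no change => not a revision
Constraint 2 (W != Z) on D(W)={3,4,5} D(Z)={1,2,3,4,5}: no change => not a revision
Constraint 3 (U != Z) on D(U)={1,2,3,4} D(Z)={1,2,3,4,5}: no change => not a revision
Constraint 4 (W != Z) on D(W)={3,4,5} D(Z)={1,2,3,4,5}: no change => not a revision
Total revisions = 0

Answer: 0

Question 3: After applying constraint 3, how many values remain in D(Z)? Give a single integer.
Answer: 5

Derivation:
Constraint 1 (Z != W) on D(Z)={1,2,3,4,5} D(W)={3,4,5}: no change
Constraint 2 (W != Z) on D(W)={3,4,5} D(Z)={1,2,3,4,5}: no change
Constraint 3 (U != Z) on D(U)={1,2,3,4} D(Z)={1,2,3,4,5}: no change
So after constraint 3: D(Z)={1,2,3,4,5}, size = 5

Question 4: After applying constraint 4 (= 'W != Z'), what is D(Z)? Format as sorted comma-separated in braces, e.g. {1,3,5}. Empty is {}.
Constraint 1 (Z != W) on D(Z)={1,2,3,4,5} D(W)={3,4,5}: no change
Constraint 2 (W != Z) on D(W)={3,4,5} D(Z)={1,2,3,4,5}: no change
Constraint 3 (U != Z) on D(U)={1,2,3,4} D(Z)={1,2,3,4,5}: no change
Constraint 4 (W != Z) on D(W)={3,4,5} D(Z)={1,2,3,4,5}: no change
So after constraint 4: D(Z) = {1,2,3,4,5}

Answer: {1,2,3,4,5}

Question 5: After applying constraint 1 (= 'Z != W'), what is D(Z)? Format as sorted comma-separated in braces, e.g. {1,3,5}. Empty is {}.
Answer: {1,2,3,4,5}

Derivation:
Constraint 1 (Z != W) on D(Z)={1,2,3,4,5} D(W)={3,4,5}: no change
So after constraint 1: D(Z) = {1,2,3,4,5}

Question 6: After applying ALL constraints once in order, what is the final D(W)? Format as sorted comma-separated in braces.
Answer: {3,4,5}

Derivation:
Constraint 1 (Z != W) on D(Z)={1,2,3,4,5} D(W)={3,4,5}: no change
Constraint 2 (W != Z) on D(W)={3,4,5} D(Z)={1,2,3,4,5}: no change
Constraint 3 (U != Z) on D(U)={1,2,3,4} D(Z)={1,2,3,4,5}: no change
Constraint 4 (W != Z) on D(W)={3,4,5} D(Z)={1,2,3,4,5}: no change
So after all 4 constraints: D(W) = {3,4,5}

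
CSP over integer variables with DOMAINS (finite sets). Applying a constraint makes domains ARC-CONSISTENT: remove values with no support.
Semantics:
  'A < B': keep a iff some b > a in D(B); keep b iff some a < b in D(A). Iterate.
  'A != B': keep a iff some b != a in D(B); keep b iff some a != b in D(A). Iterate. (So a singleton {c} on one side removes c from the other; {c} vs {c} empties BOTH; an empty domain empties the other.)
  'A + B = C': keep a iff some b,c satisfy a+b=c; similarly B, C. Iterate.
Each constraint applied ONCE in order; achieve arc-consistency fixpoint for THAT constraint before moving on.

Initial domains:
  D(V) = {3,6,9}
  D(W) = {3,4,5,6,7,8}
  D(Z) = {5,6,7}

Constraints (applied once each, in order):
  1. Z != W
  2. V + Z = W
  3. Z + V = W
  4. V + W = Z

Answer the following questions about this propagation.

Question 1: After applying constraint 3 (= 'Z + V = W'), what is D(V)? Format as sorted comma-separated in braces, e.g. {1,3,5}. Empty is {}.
Answer: {3}

Derivation:
Constraint 1 (Z != W) on D(Z)={5,6,7} D(W)={3,4,5,6,7,8}: no change
Constraint 2 (V + Z = W) on D(V)={3,6,9} D(Z)={5,6,7} D(W)={3,4,5,6,7,8}: V {3,6,9}->{3}; Z {5,6,7}->{5}; W {3,4,5,6,7,8}->{8}
Constraint 3 (Z + V = W) on D(Z)={5} D(V)={3} D(W)={8}: no change
So after constraint 3: D(V) = {3}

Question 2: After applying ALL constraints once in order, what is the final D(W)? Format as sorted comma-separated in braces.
Answer: {}

Derivation:
Constraint 1 (Z != W) on D(Z)={5,6,7} D(W)={3,4,5,6,7,8}: no change
Constraint 2 (V + Z = W) on D(V)={3,6,9} D(Z)={5,6,7} D(W)={3,4,5,6,7,8}: V {3,6,9}->{3}; Z {5,6,7}->{5}; W {3,4,5,6,7,8}->{8}
Constraint 3 (Z + V = W) on D(Z)={5} D(V)={3} D(W)={8}: no change
Constraint 4 (V + W = Z) on D(V)={3} D(W)={8} D(Z)={5}: V {3}->{}; W {8}->{}; Z {5}->{}
So after all 4 constraints: D(W) = {}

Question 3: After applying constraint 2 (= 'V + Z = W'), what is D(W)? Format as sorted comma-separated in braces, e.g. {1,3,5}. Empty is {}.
Answer: {8}

Derivation:
Constraint 1 (Z != W) on D(Z)={5,6,7} D(W)={3,4,5,6,7,8}: no change
Constraint 2 (V + Z = W) on D(V)={3,6,9} D(Z)={5,6,7} D(W)={3,4,5,6,7,8}: V {3,6,9}->{3}; Z {5,6,7}->{5}; W {3,4,5,6,7,8}->{8}
So after constraint 2: D(W) = {8}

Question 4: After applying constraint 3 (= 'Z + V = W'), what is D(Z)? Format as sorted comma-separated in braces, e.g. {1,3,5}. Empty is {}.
Answer: {5}

Derivation:
Constraint 1 (Z != W) on D(Z)={5,6,7} D(W)={3,4,5,6,7,8}: no change
Constraint 2 (V + Z = W) on D(V)={3,6,9} D(Z)={5,6,7} D(W)={3,4,5,6,7,8}: V {3,6,9}->{3}; Z {5,6,7}->{5}; W {3,4,5,6,7,8}->{8}
Constraint 3 (Z + V = W) on D(Z)={5} D(V)={3} D(W)={8}: no change
So after constraint 3: D(Z) = {5}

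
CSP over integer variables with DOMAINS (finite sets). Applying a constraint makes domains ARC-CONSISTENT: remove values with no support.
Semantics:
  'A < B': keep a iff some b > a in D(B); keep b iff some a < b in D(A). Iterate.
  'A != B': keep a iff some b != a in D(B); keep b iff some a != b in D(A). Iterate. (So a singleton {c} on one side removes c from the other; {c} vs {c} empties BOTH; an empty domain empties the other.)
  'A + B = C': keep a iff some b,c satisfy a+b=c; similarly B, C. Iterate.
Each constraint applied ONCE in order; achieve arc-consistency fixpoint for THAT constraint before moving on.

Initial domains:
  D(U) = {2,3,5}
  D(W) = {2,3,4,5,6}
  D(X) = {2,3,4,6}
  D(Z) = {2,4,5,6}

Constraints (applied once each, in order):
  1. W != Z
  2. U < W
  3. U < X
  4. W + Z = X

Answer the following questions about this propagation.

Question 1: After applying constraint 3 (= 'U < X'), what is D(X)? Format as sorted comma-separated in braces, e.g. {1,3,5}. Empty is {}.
Answer: {3,4,6}

Derivation:
Constraint 1 (W != Z) on D(W)={2,3,4,5,6} D(Z)={2,4,5,6}: no change
Constraint 2 (U < W) on D(U)={2,3,5} D(W)={2,3,4,5,6}: W {2,3,4,5,6}->{3,4,5,6}
Constraint 3 (U < X) on D(U)={2,3,5} D(X)={2,3,4,6}: X {2,3,4,6}->{3,4,6}
So after constraint 3: D(X) = {3,4,6}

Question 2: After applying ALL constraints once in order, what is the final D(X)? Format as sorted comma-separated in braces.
Constraint 1 (W != Z) on D(W)={2,3,4,5,6} D(Z)={2,4,5,6}: no change
Constraint 2 (U < W) on D(U)={2,3,5} D(W)={2,3,4,5,6}: W {2,3,4,5,6}->{3,4,5,6}
Constraint 3 (U < X) on D(U)={2,3,5} D(X)={2,3,4,6}: X {2,3,4,6}->{3,4,6}
Constraint 4 (W + Z = X) on D(W)={3,4,5,6} D(Z)={2,4,5,6} D(X)={3,4,6}: W {3,4,5,6}->{4}; Z {2,4,5,6}->{2}; X {3,4,6}->{6}
So after all 4 constraints: D(X) = {6}

Answer: {6}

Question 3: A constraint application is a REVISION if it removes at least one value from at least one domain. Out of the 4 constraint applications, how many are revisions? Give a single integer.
Answer: 3

Derivation:
Constraint 1 (W != Z) on D(W)={2,3,4,5,6} D(Z)={2,4,5,6}: no change => not a revision
Constraint 2 (U < W) on D(U)={2,3,5} D(W)={2,3,4,5,6}: W {2,3,4,5,6}->{3,4,5,6} => REVISION
Constraint 3 (U < X) on D(U)={2,3,5} D(X)={2,3,4,6}: X {2,3,4,6}->{3,4,6} => REVISION
Constraint 4 (W + Z = X) on D(W)={3,4,5,6} D(Z)={2,4,5,6} D(X)={3,4,6}: W {3,4,5,6}->{4}; Z {2,4,5,6}->{2}; X {3,4,6}->{6} => REVISION
Total revisions = 3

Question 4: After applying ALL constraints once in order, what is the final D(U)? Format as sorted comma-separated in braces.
Constraint 1 (W != Z) on D(W)={2,3,4,5,6} D(Z)={2,4,5,6}: no change
Constraint 2 (U < W) on D(U)={2,3,5} D(W)={2,3,4,5,6}: W {2,3,4,5,6}->{3,4,5,6}
Constraint 3 (U < X) on D(U)={2,3,5} D(X)={2,3,4,6}: X {2,3,4,6}->{3,4,6}
Constraint 4 (W + Z = X) on D(W)={3,4,5,6} D(Z)={2,4,5,6} D(X)={3,4,6}: W {3,4,5,6}->{4}; Z {2,4,5,6}->{2}; X {3,4,6}->{6}
So after all 4 constraints: D(U) = {2,3,5}

Answer: {2,3,5}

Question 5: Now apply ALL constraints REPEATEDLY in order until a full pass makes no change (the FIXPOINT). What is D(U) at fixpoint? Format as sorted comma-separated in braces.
pass 0 (initial): D(U)={2,3,5}
pass 1: W {2,3,4,5,6}->{4}; X {2,3,4,6}->{6}; Z {2,4,5,6}->{2}
pass 2: U {2,3,5}->{2,3}
pass 3: no change
Fixpoint after 3 passes: D(U) = {2,3}

Answer: {2,3}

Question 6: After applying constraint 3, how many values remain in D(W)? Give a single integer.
Constraint 1 (W != Z) on D(W)={2,3,4,5,6} D(Z)={2,4,5,6}: no change
Constraint 2 (U < W) on D(U)={2,3,5} D(W)={2,3,4,5,6}: W {2,3,4,5,6}->{3,4,5,6}
Constraint 3 (U < X) on D(U)={2,3,5} D(X)={2,3,4,6}: X {2,3,4,6}->{3,4,6}
So after constraint 3: D(W)={3,4,5,6}, size = 4

Answer: 4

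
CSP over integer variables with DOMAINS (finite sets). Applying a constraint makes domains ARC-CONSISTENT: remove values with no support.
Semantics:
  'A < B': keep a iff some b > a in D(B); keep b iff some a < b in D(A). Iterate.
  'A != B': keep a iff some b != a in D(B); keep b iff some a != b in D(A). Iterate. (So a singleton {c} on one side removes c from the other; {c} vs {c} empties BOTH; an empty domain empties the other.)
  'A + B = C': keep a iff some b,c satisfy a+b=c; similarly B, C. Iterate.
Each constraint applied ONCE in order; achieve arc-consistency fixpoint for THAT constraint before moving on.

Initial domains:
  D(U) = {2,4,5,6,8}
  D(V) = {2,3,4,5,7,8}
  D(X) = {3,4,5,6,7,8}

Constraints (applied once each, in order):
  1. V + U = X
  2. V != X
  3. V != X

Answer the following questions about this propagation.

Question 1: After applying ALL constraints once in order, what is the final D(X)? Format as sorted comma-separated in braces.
Constraint 1 (V + U = X) on D(V)={2,3,4,5,7,8} D(U)={2,4,5,6,8} D(X)={3,4,5,6,7,8}: V {2,3,4,5,7,8}->{2,3,4,5}; U {2,4,5,6,8}->{2,4,5,6}; X {3,4,5,6,7,8}->{4,5,6,7,8}
Constraint 2 (V != X) on D(V)={2,3,4,5} D(X)={4,5,6,7,8}: no change
Constraint 3 (V != X) on D(V)={2,3,4,5} D(X)={4,5,6,7,8}: no change
So after all 3 constraints: D(X) = {4,5,6,7,8}

Answer: {4,5,6,7,8}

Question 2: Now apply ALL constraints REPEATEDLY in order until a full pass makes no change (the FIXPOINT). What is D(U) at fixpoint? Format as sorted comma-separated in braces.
pass 0 (initial): D(U)={2,4,5,6,8}
pass 1: U {2,4,5,6,8}->{2,4,5,6}; V {2,3,4,5,7,8}->{2,3,4,5}; X {3,4,5,6,7,8}->{4,5,6,7,8}
pass 2: no change
Fixpoint after 2 passes: D(U) = {2,4,5,6}

Answer: {2,4,5,6}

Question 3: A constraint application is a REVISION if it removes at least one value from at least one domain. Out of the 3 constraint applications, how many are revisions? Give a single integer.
Answer: 1

Derivation:
Constraint 1 (V + U = X) on D(V)={2,3,4,5,7,8} D(U)={2,4,5,6,8} D(X)={3,4,5,6,7,8}: V {2,3,4,5,7,8}->{2,3,4,5}; U {2,4,5,6,8}->{2,4,5,6}; X {3,4,5,6,7,8}->{4,5,6,7,8} => REVISION
Constraint 2 (V != X) on D(V)={2,3,4,5} D(X)={4,5,6,7,8}: no change => not a revision
Constraint 3 (V != X) on D(V)={2,3,4,5} D(X)={4,5,6,7,8}: no change => not a revision
Total revisions = 1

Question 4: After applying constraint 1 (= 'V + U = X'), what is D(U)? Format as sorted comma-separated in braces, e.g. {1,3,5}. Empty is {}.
Answer: {2,4,5,6}

Derivation:
Constraint 1 (V + U = X) on D(V)={2,3,4,5,7,8} D(U)={2,4,5,6,8} D(X)={3,4,5,6,7,8}: V {2,3,4,5,7,8}->{2,3,4,5}; U {2,4,5,6,8}->{2,4,5,6}; X {3,4,5,6,7,8}->{4,5,6,7,8}
So after constraint 1: D(U) = {2,4,5,6}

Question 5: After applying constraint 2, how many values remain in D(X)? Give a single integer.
Answer: 5

Derivation:
Constraint 1 (V + U = X) on D(V)={2,3,4,5,7,8} D(U)={2,4,5,6,8} D(X)={3,4,5,6,7,8}: V {2,3,4,5,7,8}->{2,3,4,5}; U {2,4,5,6,8}->{2,4,5,6}; X {3,4,5,6,7,8}->{4,5,6,7,8}
Constraint 2 (V != X) on D(V)={2,3,4,5} D(X)={4,5,6,7,8}: no change
So after constraint 2: D(X)={4,5,6,7,8}, size = 5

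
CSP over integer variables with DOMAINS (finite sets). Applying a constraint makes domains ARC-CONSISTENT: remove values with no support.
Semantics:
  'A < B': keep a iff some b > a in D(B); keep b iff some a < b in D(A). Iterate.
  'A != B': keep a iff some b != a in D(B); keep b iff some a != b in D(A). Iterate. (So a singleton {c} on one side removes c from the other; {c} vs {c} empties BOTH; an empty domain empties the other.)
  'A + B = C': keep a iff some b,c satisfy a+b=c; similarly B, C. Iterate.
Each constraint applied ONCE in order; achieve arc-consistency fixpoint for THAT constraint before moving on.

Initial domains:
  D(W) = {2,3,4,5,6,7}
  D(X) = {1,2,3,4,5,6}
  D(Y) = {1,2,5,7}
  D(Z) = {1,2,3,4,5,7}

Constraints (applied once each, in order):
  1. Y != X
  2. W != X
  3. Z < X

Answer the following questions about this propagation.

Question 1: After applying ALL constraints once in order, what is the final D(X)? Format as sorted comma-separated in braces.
Constraint 1 (Y != X) on D(Y)={1,2,5,7} D(X)={1,2,3,4,5,6}: no change
Constraint 2 (W != X) on D(W)={2,3,4,5,6,7} D(X)={1,2,3,4,5,6}: no change
Constraint 3 (Z < X) on D(Z)={1,2,3,4,5,7} D(X)={1,2,3,4,5,6}: Z {1,2,3,4,5,7}->{1,2,3,4,5}; X {1,2,3,4,5,6}->{2,3,4,5,6}
So after all 3 constraints: D(X) = {2,3,4,5,6}

Answer: {2,3,4,5,6}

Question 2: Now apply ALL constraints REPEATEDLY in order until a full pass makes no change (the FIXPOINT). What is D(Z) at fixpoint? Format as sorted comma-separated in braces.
pass 0 (initial): D(Z)={1,2,3,4,5,7}
pass 1: X {1,2,3,4,5,6}->{2,3,4,5,6}; Z {1,2,3,4,5,7}->{1,2,3,4,5}
pass 2: no change
Fixpoint after 2 passes: D(Z) = {1,2,3,4,5}

Answer: {1,2,3,4,5}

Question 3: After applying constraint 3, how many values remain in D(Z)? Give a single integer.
Answer: 5

Derivation:
Constraint 1 (Y != X) on D(Y)={1,2,5,7} D(X)={1,2,3,4,5,6}: no change
Constraint 2 (W != X) on D(W)={2,3,4,5,6,7} D(X)={1,2,3,4,5,6}: no change
Constraint 3 (Z < X) on D(Z)={1,2,3,4,5,7} D(X)={1,2,3,4,5,6}: Z {1,2,3,4,5,7}->{1,2,3,4,5}; X {1,2,3,4,5,6}->{2,3,4,5,6}
So after constraint 3: D(Z)={1,2,3,4,5}, size = 5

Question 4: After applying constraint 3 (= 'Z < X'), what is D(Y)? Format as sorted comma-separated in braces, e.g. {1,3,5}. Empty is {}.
Constraint 1 (Y != X) on D(Y)={1,2,5,7} D(X)={1,2,3,4,5,6}: no change
Constraint 2 (W != X) on D(W)={2,3,4,5,6,7} D(X)={1,2,3,4,5,6}: no change
Constraint 3 (Z < X) on D(Z)={1,2,3,4,5,7} D(X)={1,2,3,4,5,6}: Z {1,2,3,4,5,7}->{1,2,3,4,5}; X {1,2,3,4,5,6}->{2,3,4,5,6}
So after constraint 3: D(Y) = {1,2,5,7}

Answer: {1,2,5,7}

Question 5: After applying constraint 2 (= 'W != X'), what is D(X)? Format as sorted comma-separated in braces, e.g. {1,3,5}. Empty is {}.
Answer: {1,2,3,4,5,6}

Derivation:
Constraint 1 (Y != X) on D(Y)={1,2,5,7} D(X)={1,2,3,4,5,6}: no change
Constraint 2 (W != X) on D(W)={2,3,4,5,6,7} D(X)={1,2,3,4,5,6}: no change
So after constraint 2: D(X) = {1,2,3,4,5,6}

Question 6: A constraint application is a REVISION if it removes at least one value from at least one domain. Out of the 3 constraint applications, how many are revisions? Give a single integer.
Answer: 1

Derivation:
Constraint 1 (Y != X) on D(Y)={1,2,5,7} D(X)={1,2,3,4,5,6}: no change => not a revision
Constraint 2 (W != X) on D(W)={2,3,4,5,6,7} D(X)={1,2,3,4,5,6}: no change => not a revision
Constraint 3 (Z < X) on D(Z)={1,2,3,4,5,7} D(X)={1,2,3,4,5,6}: Z {1,2,3,4,5,7}->{1,2,3,4,5}; X {1,2,3,4,5,6}->{2,3,4,5,6} => REVISION
Total revisions = 1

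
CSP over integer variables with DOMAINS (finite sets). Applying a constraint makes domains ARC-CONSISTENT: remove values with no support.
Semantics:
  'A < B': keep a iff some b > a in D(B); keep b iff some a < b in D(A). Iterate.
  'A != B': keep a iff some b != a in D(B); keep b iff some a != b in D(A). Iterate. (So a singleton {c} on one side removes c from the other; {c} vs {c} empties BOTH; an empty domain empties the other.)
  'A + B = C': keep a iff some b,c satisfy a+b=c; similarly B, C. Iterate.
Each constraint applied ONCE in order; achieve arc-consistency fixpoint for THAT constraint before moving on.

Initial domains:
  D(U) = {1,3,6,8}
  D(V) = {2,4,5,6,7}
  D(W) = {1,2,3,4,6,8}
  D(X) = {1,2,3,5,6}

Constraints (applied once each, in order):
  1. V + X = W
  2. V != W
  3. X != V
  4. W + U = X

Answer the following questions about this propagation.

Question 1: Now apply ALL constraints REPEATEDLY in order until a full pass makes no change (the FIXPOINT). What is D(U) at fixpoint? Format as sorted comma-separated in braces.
pass 0 (initial): D(U)={1,3,6,8}
pass 1: U {1,3,6,8}->{3}; W {1,2,3,4,6,8}->{3}; X {1,2,3,5,6}->{6}
pass 2: U {3}->{}; V {2,4,5,6,7}->{}; W {3}->{}; X {6}->{}
pass 3: no change
Fixpoint after 3 passes: D(U) = {}

Answer: {}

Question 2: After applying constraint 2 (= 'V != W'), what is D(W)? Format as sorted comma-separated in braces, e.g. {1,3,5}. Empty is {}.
Constraint 1 (V + X = W) on D(V)={2,4,5,6,7} D(X)={1,2,3,5,6} D(W)={1,2,3,4,6,8}: X {1,2,3,5,6}->{1,2,3,6}; W {1,2,3,4,6,8}->{3,4,6,8}
Constraint 2 (V != W) on D(V)={2,4,5,6,7} D(W)={3,4,6,8}: no change
So after constraint 2: D(W) = {3,4,6,8}

Answer: {3,4,6,8}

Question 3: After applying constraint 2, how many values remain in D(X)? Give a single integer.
Answer: 4

Derivation:
Constraint 1 (V + X = W) on D(V)={2,4,5,6,7} D(X)={1,2,3,5,6} D(W)={1,2,3,4,6,8}: X {1,2,3,5,6}->{1,2,3,6}; W {1,2,3,4,6,8}->{3,4,6,8}
Constraint 2 (V != W) on D(V)={2,4,5,6,7} D(W)={3,4,6,8}: no change
So after constraint 2: D(X)={1,2,3,6}, size = 4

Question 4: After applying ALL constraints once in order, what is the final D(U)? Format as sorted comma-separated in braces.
Constraint 1 (V + X = W) on D(V)={2,4,5,6,7} D(X)={1,2,3,5,6} D(W)={1,2,3,4,6,8}: X {1,2,3,5,6}->{1,2,3,6}; W {1,2,3,4,6,8}->{3,4,6,8}
Constraint 2 (V != W) on D(V)={2,4,5,6,7} D(W)={3,4,6,8}: no change
Constraint 3 (X != V) on D(X)={1,2,3,6} D(V)={2,4,5,6,7}: no change
Constraint 4 (W + U = X) on D(W)={3,4,6,8} D(U)={1,3,6,8} D(X)={1,2,3,6}: W {3,4,6,8}->{3}; U {1,3,6,8}->{3}; X {1,2,3,6}->{6}
So after all 4 constraints: D(U) = {3}

Answer: {3}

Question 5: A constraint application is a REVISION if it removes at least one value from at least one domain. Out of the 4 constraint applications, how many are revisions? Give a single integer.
Answer: 2

Derivation:
Constraint 1 (V + X = W) on D(V)={2,4,5,6,7} D(X)={1,2,3,5,6} D(W)={1,2,3,4,6,8}: X {1,2,3,5,6}->{1,2,3,6}; W {1,2,3,4,6,8}->{3,4,6,8} => REVISION
Constraint 2 (V != W) on D(V)={2,4,5,6,7} D(W)={3,4,6,8}: no change => not a revision
Constraint 3 (X != V) on D(X)={1,2,3,6} D(V)={2,4,5,6,7}: no change => not a revision
Constraint 4 (W + U = X) on D(W)={3,4,6,8} D(U)={1,3,6,8} D(X)={1,2,3,6}: W {3,4,6,8}->{3}; U {1,3,6,8}->{3}; X {1,2,3,6}->{6} => REVISION
Total revisions = 2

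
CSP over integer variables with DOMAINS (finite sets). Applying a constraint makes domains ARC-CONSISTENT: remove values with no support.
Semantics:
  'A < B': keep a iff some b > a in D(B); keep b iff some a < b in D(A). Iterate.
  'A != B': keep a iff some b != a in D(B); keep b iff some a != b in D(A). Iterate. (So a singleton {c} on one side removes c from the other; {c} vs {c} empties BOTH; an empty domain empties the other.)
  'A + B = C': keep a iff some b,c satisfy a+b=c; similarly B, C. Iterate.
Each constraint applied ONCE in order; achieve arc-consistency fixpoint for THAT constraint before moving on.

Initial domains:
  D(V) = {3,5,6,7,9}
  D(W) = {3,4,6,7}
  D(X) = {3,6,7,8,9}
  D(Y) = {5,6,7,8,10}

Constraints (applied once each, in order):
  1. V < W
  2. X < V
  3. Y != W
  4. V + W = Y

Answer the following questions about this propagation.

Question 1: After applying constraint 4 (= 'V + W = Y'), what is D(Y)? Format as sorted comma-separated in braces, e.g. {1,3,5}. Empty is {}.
Constraint 1 (V < W) on D(V)={3,5,6,7,9} D(W)={3,4,6,7}: V {3,5,6,7,9}->{3,5,6}; W {3,4,6,7}->{4,6,7}
Constraint 2 (X < V) on D(X)={3,6,7,8,9} D(V)={3,5,6}: X {3,6,7,8,9}->{3}; V {3,5,6}->{5,6}
Constraint 3 (Y != W) on D(Y)={5,6,7,8,10} D(W)={4,6,7}: no change
Constraint 4 (V + W = Y) on D(V)={5,6} D(W)={4,6,7} D(Y)={5,6,7,8,10}: V {5,6}->{6}; W {4,6,7}->{4}; Y {5,6,7,8,10}->{10}
So after constraint 4: D(Y) = {10}

Answer: {10}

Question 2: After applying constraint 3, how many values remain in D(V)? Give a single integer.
Constraint 1 (V < W) on D(V)={3,5,6,7,9} D(W)={3,4,6,7}: V {3,5,6,7,9}->{3,5,6}; W {3,4,6,7}->{4,6,7}
Constraint 2 (X < V) on D(X)={3,6,7,8,9} D(V)={3,5,6}: X {3,6,7,8,9}->{3}; V {3,5,6}->{5,6}
Constraint 3 (Y != W) on D(Y)={5,6,7,8,10} D(W)={4,6,7}: no change
So after constraint 3: D(V)={5,6}, size = 2

Answer: 2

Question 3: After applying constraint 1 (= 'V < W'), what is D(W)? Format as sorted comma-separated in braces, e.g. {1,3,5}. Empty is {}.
Constraint 1 (V < W) on D(V)={3,5,6,7,9} D(W)={3,4,6,7}: V {3,5,6,7,9}->{3,5,6}; W {3,4,6,7}->{4,6,7}
So after constraint 1: D(W) = {4,6,7}

Answer: {4,6,7}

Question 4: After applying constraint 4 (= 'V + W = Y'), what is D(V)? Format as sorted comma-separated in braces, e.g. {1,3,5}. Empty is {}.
Constraint 1 (V < W) on D(V)={3,5,6,7,9} D(W)={3,4,6,7}: V {3,5,6,7,9}->{3,5,6}; W {3,4,6,7}->{4,6,7}
Constraint 2 (X < V) on D(X)={3,6,7,8,9} D(V)={3,5,6}: X {3,6,7,8,9}->{3}; V {3,5,6}->{5,6}
Constraint 3 (Y != W) on D(Y)={5,6,7,8,10} D(W)={4,6,7}: no change
Constraint 4 (V + W = Y) on D(V)={5,6} D(W)={4,6,7} D(Y)={5,6,7,8,10}: V {5,6}->{6}; W {4,6,7}->{4}; Y {5,6,7,8,10}->{10}
So after constraint 4: D(V) = {6}

Answer: {6}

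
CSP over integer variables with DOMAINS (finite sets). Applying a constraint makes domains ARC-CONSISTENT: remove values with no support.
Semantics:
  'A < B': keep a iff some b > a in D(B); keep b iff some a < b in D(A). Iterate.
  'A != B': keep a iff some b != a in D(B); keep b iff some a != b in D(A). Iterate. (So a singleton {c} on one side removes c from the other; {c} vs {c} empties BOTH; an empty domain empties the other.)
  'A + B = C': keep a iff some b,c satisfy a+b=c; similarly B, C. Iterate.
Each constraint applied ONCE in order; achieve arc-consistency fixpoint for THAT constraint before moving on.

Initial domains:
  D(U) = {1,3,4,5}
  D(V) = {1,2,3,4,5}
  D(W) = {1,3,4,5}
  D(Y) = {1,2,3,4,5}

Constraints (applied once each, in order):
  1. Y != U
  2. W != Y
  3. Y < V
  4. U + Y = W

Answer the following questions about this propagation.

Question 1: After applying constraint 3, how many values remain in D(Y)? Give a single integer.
Constraint 1 (Y != U) on D(Y)={1,2,3,4,5} D(U)={1,3,4,5}: no change
Constraint 2 (W != Y) on D(W)={1,3,4,5} D(Y)={1,2,3,4,5}: no change
Constraint 3 (Y < V) on D(Y)={1,2,3,4,5} D(V)={1,2,3,4,5}: Y {1,2,3,4,5}->{1,2,3,4}; V {1,2,3,4,5}->{2,3,4,5}
So after constraint 3: D(Y)={1,2,3,4}, size = 4

Answer: 4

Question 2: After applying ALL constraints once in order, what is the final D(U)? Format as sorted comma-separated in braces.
Constraint 1 (Y != U) on D(Y)={1,2,3,4,5} D(U)={1,3,4,5}: no change
Constraint 2 (W != Y) on D(W)={1,3,4,5} D(Y)={1,2,3,4,5}: no change
Constraint 3 (Y < V) on D(Y)={1,2,3,4,5} D(V)={1,2,3,4,5}: Y {1,2,3,4,5}->{1,2,3,4}; V {1,2,3,4,5}->{2,3,4,5}
Constraint 4 (U + Y = W) on D(U)={1,3,4,5} D(Y)={1,2,3,4} D(W)={1,3,4,5}: U {1,3,4,5}->{1,3,4}; W {1,3,4,5}->{3,4,5}
So after all 4 constraints: D(U) = {1,3,4}

Answer: {1,3,4}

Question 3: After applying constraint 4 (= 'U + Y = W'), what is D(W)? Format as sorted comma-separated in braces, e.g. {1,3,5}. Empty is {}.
Constraint 1 (Y != U) on D(Y)={1,2,3,4,5} D(U)={1,3,4,5}: no change
Constraint 2 (W != Y) on D(W)={1,3,4,5} D(Y)={1,2,3,4,5}: no change
Constraint 3 (Y < V) on D(Y)={1,2,3,4,5} D(V)={1,2,3,4,5}: Y {1,2,3,4,5}->{1,2,3,4}; V {1,2,3,4,5}->{2,3,4,5}
Constraint 4 (U + Y = W) on D(U)={1,3,4,5} D(Y)={1,2,3,4} D(W)={1,3,4,5}: U {1,3,4,5}->{1,3,4}; W {1,3,4,5}->{3,4,5}
So after constraint 4: D(W) = {3,4,5}

Answer: {3,4,5}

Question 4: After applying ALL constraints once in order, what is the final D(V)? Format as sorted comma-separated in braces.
Answer: {2,3,4,5}

Derivation:
Constraint 1 (Y != U) on D(Y)={1,2,3,4,5} D(U)={1,3,4,5}: no change
Constraint 2 (W != Y) on D(W)={1,3,4,5} D(Y)={1,2,3,4,5}: no change
Constraint 3 (Y < V) on D(Y)={1,2,3,4,5} D(V)={1,2,3,4,5}: Y {1,2,3,4,5}->{1,2,3,4}; V {1,2,3,4,5}->{2,3,4,5}
Constraint 4 (U + Y = W) on D(U)={1,3,4,5} D(Y)={1,2,3,4} D(W)={1,3,4,5}: U {1,3,4,5}->{1,3,4}; W {1,3,4,5}->{3,4,5}
So after all 4 constraints: D(V) = {2,3,4,5}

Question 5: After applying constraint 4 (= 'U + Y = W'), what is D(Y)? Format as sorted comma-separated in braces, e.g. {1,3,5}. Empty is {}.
Answer: {1,2,3,4}

Derivation:
Constraint 1 (Y != U) on D(Y)={1,2,3,4,5} D(U)={1,3,4,5}: no change
Constraint 2 (W != Y) on D(W)={1,3,4,5} D(Y)={1,2,3,4,5}: no change
Constraint 3 (Y < V) on D(Y)={1,2,3,4,5} D(V)={1,2,3,4,5}: Y {1,2,3,4,5}->{1,2,3,4}; V {1,2,3,4,5}->{2,3,4,5}
Constraint 4 (U + Y = W) on D(U)={1,3,4,5} D(Y)={1,2,3,4} D(W)={1,3,4,5}: U {1,3,4,5}->{1,3,4}; W {1,3,4,5}->{3,4,5}
So after constraint 4: D(Y) = {1,2,3,4}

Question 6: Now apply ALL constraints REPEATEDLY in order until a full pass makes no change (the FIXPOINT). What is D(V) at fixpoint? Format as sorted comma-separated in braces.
Answer: {2,3,4,5}

Derivation:
pass 0 (initial): D(V)={1,2,3,4,5}
pass 1: U {1,3,4,5}->{1,3,4}; V {1,2,3,4,5}->{2,3,4,5}; W {1,3,4,5}->{3,4,5}; Y {1,2,3,4,5}->{1,2,3,4}
pass 2: no change
Fixpoint after 2 passes: D(V) = {2,3,4,5}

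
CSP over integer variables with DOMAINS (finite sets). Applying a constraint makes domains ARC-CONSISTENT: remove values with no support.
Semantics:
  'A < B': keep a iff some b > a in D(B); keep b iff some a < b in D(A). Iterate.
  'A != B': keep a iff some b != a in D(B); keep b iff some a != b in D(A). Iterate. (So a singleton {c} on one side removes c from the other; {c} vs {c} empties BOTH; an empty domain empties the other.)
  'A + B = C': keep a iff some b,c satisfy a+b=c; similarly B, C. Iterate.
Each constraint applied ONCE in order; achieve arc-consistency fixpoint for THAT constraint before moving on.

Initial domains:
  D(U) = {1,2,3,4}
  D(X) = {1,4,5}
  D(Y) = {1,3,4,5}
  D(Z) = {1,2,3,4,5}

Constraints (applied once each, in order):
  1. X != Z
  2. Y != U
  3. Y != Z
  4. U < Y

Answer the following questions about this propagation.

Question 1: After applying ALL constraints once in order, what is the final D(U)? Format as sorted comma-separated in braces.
Answer: {1,2,3,4}

Derivation:
Constraint 1 (X != Z) on D(X)={1,4,5} D(Z)={1,2,3,4,5}: no change
Constraint 2 (Y != U) on D(Y)={1,3,4,5} D(U)={1,2,3,4}: no change
Constraint 3 (Y != Z) on D(Y)={1,3,4,5} D(Z)={1,2,3,4,5}: no change
Constraint 4 (U < Y) on D(U)={1,2,3,4} D(Y)={1,3,4,5}: Y {1,3,4,5}->{3,4,5}
So after all 4 constraints: D(U) = {1,2,3,4}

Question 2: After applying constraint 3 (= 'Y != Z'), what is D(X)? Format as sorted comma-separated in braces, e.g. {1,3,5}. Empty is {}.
Constraint 1 (X != Z) on D(X)={1,4,5} D(Z)={1,2,3,4,5}: no change
Constraint 2 (Y != U) on D(Y)={1,3,4,5} D(U)={1,2,3,4}: no change
Constraint 3 (Y != Z) on D(Y)={1,3,4,5} D(Z)={1,2,3,4,5}: no change
So after constraint 3: D(X) = {1,4,5}

Answer: {1,4,5}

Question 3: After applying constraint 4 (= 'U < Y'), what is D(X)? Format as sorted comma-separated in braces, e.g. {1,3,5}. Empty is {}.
Constraint 1 (X != Z) on D(X)={1,4,5} D(Z)={1,2,3,4,5}: no change
Constraint 2 (Y != U) on D(Y)={1,3,4,5} D(U)={1,2,3,4}: no change
Constraint 3 (Y != Z) on D(Y)={1,3,4,5} D(Z)={1,2,3,4,5}: no change
Constraint 4 (U < Y) on D(U)={1,2,3,4} D(Y)={1,3,4,5}: Y {1,3,4,5}->{3,4,5}
So after constraint 4: D(X) = {1,4,5}

Answer: {1,4,5}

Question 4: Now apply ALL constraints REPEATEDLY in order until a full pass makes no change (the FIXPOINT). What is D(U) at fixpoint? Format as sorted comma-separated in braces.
Answer: {1,2,3,4}

Derivation:
pass 0 (initial): D(U)={1,2,3,4}
pass 1: Y {1,3,4,5}->{3,4,5}
pass 2: no change
Fixpoint after 2 passes: D(U) = {1,2,3,4}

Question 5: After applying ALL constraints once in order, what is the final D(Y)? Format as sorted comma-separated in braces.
Answer: {3,4,5}

Derivation:
Constraint 1 (X != Z) on D(X)={1,4,5} D(Z)={1,2,3,4,5}: no change
Constraint 2 (Y != U) on D(Y)={1,3,4,5} D(U)={1,2,3,4}: no change
Constraint 3 (Y != Z) on D(Y)={1,3,4,5} D(Z)={1,2,3,4,5}: no change
Constraint 4 (U < Y) on D(U)={1,2,3,4} D(Y)={1,3,4,5}: Y {1,3,4,5}->{3,4,5}
So after all 4 constraints: D(Y) = {3,4,5}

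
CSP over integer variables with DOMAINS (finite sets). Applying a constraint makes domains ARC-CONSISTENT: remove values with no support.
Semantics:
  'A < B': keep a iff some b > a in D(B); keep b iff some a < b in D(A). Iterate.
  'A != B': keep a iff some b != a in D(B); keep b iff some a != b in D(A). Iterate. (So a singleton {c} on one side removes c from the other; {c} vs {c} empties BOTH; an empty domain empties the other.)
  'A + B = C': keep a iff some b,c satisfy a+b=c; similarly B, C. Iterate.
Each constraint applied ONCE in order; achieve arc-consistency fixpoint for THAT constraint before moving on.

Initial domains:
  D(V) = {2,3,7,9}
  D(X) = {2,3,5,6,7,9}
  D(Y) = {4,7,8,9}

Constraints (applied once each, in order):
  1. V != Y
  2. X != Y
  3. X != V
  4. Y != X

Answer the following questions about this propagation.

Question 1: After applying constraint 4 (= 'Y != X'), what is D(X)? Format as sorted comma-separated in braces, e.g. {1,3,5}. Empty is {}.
Constraint 1 (V != Y) on D(V)={2,3,7,9} D(Y)={4,7,8,9}: no change
Constraint 2 (X != Y) on D(X)={2,3,5,6,7,9} D(Y)={4,7,8,9}: no change
Constraint 3 (X != V) on D(X)={2,3,5,6,7,9} D(V)={2,3,7,9}: no change
Constraint 4 (Y != X) on D(Y)={4,7,8,9} D(X)={2,3,5,6,7,9}: no change
So after constraint 4: D(X) = {2,3,5,6,7,9}

Answer: {2,3,5,6,7,9}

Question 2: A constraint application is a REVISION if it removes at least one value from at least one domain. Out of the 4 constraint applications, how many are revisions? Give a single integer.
Constraint 1 (V != Y) on D(V)={2,3,7,9} D(Y)={4,7,8,9}: no change => not a revision
Constraint 2 (X != Y) on D(X)={2,3,5,6,7,9} D(Y)={4,7,8,9}: no change => not a revision
Constraint 3 (X != V) on D(X)={2,3,5,6,7,9} D(V)={2,3,7,9}: no change => not a revision
Constraint 4 (Y != X) on D(Y)={4,7,8,9} D(X)={2,3,5,6,7,9}: no change => not a revision
Total revisions = 0

Answer: 0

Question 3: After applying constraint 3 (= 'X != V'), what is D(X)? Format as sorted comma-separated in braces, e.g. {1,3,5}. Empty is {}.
Constraint 1 (V != Y) on D(V)={2,3,7,9} D(Y)={4,7,8,9}: no change
Constraint 2 (X != Y) on D(X)={2,3,5,6,7,9} D(Y)={4,7,8,9}: no change
Constraint 3 (X != V) on D(X)={2,3,5,6,7,9} D(V)={2,3,7,9}: no change
So after constraint 3: D(X) = {2,3,5,6,7,9}

Answer: {2,3,5,6,7,9}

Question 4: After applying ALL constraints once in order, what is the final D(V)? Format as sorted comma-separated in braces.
Answer: {2,3,7,9}

Derivation:
Constraint 1 (V != Y) on D(V)={2,3,7,9} D(Y)={4,7,8,9}: no change
Constraint 2 (X != Y) on D(X)={2,3,5,6,7,9} D(Y)={4,7,8,9}: no change
Constraint 3 (X != V) on D(X)={2,3,5,6,7,9} D(V)={2,3,7,9}: no change
Constraint 4 (Y != X) on D(Y)={4,7,8,9} D(X)={2,3,5,6,7,9}: no change
So after all 4 constraints: D(V) = {2,3,7,9}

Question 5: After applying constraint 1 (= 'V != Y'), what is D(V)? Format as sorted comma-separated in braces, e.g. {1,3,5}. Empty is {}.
Answer: {2,3,7,9}

Derivation:
Constraint 1 (V != Y) on D(V)={2,3,7,9} D(Y)={4,7,8,9}: no change
So after constraint 1: D(V) = {2,3,7,9}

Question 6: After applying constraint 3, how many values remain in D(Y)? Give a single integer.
Answer: 4

Derivation:
Constraint 1 (V != Y) on D(V)={2,3,7,9} D(Y)={4,7,8,9}: no change
Constraint 2 (X != Y) on D(X)={2,3,5,6,7,9} D(Y)={4,7,8,9}: no change
Constraint 3 (X != V) on D(X)={2,3,5,6,7,9} D(V)={2,3,7,9}: no change
So after constraint 3: D(Y)={4,7,8,9}, size = 4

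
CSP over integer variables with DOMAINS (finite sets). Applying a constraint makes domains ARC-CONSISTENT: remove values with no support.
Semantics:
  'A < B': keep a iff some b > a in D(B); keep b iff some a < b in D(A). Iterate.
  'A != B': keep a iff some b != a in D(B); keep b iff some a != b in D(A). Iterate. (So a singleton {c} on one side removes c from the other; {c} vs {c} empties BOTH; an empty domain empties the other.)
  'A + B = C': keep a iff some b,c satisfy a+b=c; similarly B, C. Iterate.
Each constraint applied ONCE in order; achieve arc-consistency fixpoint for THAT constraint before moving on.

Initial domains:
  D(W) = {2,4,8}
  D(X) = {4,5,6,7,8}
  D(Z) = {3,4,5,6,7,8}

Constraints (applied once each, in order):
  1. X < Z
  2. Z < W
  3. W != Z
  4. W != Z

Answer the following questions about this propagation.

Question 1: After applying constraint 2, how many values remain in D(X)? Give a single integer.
Answer: 4

Derivation:
Constraint 1 (X < Z) on D(X)={4,5,6,7,8} D(Z)={3,4,5,6,7,8}: X {4,5,6,7,8}->{4,5,6,7}; Z {3,4,5,6,7,8}->{5,6,7,8}
Constraint 2 (Z < W) on D(Z)={5,6,7,8} D(W)={2,4,8}: Z {5,6,7,8}->{5,6,7}; W {2,4,8}->{8}
So after constraint 2: D(X)={4,5,6,7}, size = 4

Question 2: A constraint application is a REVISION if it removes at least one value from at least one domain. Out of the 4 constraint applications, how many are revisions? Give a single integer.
Constraint 1 (X < Z) on D(X)={4,5,6,7,8} D(Z)={3,4,5,6,7,8}: X {4,5,6,7,8}->{4,5,6,7}; Z {3,4,5,6,7,8}->{5,6,7,8} => REVISION
Constraint 2 (Z < W) on D(Z)={5,6,7,8} D(W)={2,4,8}: Z {5,6,7,8}->{5,6,7}; W {2,4,8}->{8} => REVISION
Constraint 3 (W != Z) on D(W)={8} D(Z)={5,6,7}: no change => not a revision
Constraint 4 (W != Z) on D(W)={8} D(Z)={5,6,7}: no change => not a revision
Total revisions = 2

Answer: 2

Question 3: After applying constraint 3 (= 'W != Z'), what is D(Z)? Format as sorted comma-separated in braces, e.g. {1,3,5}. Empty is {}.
Answer: {5,6,7}

Derivation:
Constraint 1 (X < Z) on D(X)={4,5,6,7,8} D(Z)={3,4,5,6,7,8}: X {4,5,6,7,8}->{4,5,6,7}; Z {3,4,5,6,7,8}->{5,6,7,8}
Constraint 2 (Z < W) on D(Z)={5,6,7,8} D(W)={2,4,8}: Z {5,6,7,8}->{5,6,7}; W {2,4,8}->{8}
Constraint 3 (W != Z) on D(W)={8} D(Z)={5,6,7}: no change
So after constraint 3: D(Z) = {5,6,7}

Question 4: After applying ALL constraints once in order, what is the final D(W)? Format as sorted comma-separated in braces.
Answer: {8}

Derivation:
Constraint 1 (X < Z) on D(X)={4,5,6,7,8} D(Z)={3,4,5,6,7,8}: X {4,5,6,7,8}->{4,5,6,7}; Z {3,4,5,6,7,8}->{5,6,7,8}
Constraint 2 (Z < W) on D(Z)={5,6,7,8} D(W)={2,4,8}: Z {5,6,7,8}->{5,6,7}; W {2,4,8}->{8}
Constraint 3 (W != Z) on D(W)={8} D(Z)={5,6,7}: no change
Constraint 4 (W != Z) on D(W)={8} D(Z)={5,6,7}: no change
So after all 4 constraints: D(W) = {8}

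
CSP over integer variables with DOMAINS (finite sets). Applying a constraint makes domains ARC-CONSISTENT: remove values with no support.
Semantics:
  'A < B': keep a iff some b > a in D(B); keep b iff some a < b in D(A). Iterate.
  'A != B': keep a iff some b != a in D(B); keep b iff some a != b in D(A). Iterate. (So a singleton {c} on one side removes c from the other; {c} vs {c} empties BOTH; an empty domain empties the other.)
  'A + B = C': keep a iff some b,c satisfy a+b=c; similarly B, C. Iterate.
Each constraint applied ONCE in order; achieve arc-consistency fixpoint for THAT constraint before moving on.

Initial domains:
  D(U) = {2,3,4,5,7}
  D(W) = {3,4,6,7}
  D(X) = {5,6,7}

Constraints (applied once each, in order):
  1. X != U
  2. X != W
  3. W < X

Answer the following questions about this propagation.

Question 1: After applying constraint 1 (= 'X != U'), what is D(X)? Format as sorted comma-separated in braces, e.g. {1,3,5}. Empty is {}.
Answer: {5,6,7}

Derivation:
Constraint 1 (X != U) on D(X)={5,6,7} D(U)={2,3,4,5,7}: no change
So after constraint 1: D(X) = {5,6,7}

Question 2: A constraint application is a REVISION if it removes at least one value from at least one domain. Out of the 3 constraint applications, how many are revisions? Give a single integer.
Answer: 1

Derivation:
Constraint 1 (X != U) on D(X)={5,6,7} D(U)={2,3,4,5,7}: no change => not a revision
Constraint 2 (X != W) on D(X)={5,6,7} D(W)={3,4,6,7}: no change => not a revision
Constraint 3 (W < X) on D(W)={3,4,6,7} D(X)={5,6,7}: W {3,4,6,7}->{3,4,6} => REVISION
Total revisions = 1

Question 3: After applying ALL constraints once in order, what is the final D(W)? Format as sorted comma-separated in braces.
Constraint 1 (X != U) on D(X)={5,6,7} D(U)={2,3,4,5,7}: no change
Constraint 2 (X != W) on D(X)={5,6,7} D(W)={3,4,6,7}: no change
Constraint 3 (W < X) on D(W)={3,4,6,7} D(X)={5,6,7}: W {3,4,6,7}->{3,4,6}
So after all 3 constraints: D(W) = {3,4,6}

Answer: {3,4,6}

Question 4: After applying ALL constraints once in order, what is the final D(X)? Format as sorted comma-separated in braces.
Answer: {5,6,7}

Derivation:
Constraint 1 (X != U) on D(X)={5,6,7} D(U)={2,3,4,5,7}: no change
Constraint 2 (X != W) on D(X)={5,6,7} D(W)={3,4,6,7}: no change
Constraint 3 (W < X) on D(W)={3,4,6,7} D(X)={5,6,7}: W {3,4,6,7}->{3,4,6}
So after all 3 constraints: D(X) = {5,6,7}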